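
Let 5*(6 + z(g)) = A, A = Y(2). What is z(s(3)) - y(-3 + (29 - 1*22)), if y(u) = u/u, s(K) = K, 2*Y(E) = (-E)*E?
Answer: -37/5 ≈ -7.4000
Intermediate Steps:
Y(E) = -E²/2 (Y(E) = ((-E)*E)/2 = (-E²)/2 = -E²/2)
A = -2 (A = -½*2² = -½*4 = -2)
y(u) = 1
z(g) = -32/5 (z(g) = -6 + (⅕)*(-2) = -6 - ⅖ = -32/5)
z(s(3)) - y(-3 + (29 - 1*22)) = -32/5 - 1*1 = -32/5 - 1 = -37/5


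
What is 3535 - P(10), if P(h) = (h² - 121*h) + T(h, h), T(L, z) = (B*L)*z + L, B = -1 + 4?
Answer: 4335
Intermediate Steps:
B = 3
T(L, z) = L + 3*L*z (T(L, z) = (3*L)*z + L = 3*L*z + L = L + 3*L*z)
P(h) = h² - 121*h + h*(1 + 3*h) (P(h) = (h² - 121*h) + h*(1 + 3*h) = h² - 121*h + h*(1 + 3*h))
3535 - P(10) = 3535 - 4*10*(-30 + 10) = 3535 - 4*10*(-20) = 3535 - 1*(-800) = 3535 + 800 = 4335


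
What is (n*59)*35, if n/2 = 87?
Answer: 359310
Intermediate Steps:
n = 174 (n = 2*87 = 174)
(n*59)*35 = (174*59)*35 = 10266*35 = 359310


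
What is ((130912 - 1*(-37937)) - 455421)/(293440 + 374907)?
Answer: -286572/668347 ≈ -0.42878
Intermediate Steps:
((130912 - 1*(-37937)) - 455421)/(293440 + 374907) = ((130912 + 37937) - 455421)/668347 = (168849 - 455421)*(1/668347) = -286572*1/668347 = -286572/668347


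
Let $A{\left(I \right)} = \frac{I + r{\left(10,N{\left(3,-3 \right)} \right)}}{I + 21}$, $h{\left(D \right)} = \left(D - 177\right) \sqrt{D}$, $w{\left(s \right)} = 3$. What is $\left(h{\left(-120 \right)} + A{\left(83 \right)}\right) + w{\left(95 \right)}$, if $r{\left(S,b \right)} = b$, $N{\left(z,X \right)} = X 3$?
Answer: $\frac{193}{52} - 594 i \sqrt{30} \approx 3.7115 - 3253.5 i$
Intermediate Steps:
$N{\left(z,X \right)} = 3 X$
$h{\left(D \right)} = \sqrt{D} \left(-177 + D\right)$ ($h{\left(D \right)} = \left(-177 + D\right) \sqrt{D} = \sqrt{D} \left(-177 + D\right)$)
$A{\left(I \right)} = \frac{-9 + I}{21 + I}$ ($A{\left(I \right)} = \frac{I + 3 \left(-3\right)}{I + 21} = \frac{I - 9}{21 + I} = \frac{-9 + I}{21 + I}$)
$\left(h{\left(-120 \right)} + A{\left(83 \right)}\right) + w{\left(95 \right)} = \left(\sqrt{-120} \left(-177 - 120\right) + \frac{-9 + 83}{21 + 83}\right) + 3 = \left(2 i \sqrt{30} \left(-297\right) + \frac{1}{104} \cdot 74\right) + 3 = \left(- 594 i \sqrt{30} + \frac{1}{104} \cdot 74\right) + 3 = \left(- 594 i \sqrt{30} + \frac{37}{52}\right) + 3 = \left(\frac{37}{52} - 594 i \sqrt{30}\right) + 3 = \frac{193}{52} - 594 i \sqrt{30}$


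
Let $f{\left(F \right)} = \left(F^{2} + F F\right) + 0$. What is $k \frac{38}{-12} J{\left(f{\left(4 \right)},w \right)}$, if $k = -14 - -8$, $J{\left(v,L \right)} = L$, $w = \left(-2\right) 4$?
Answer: $-152$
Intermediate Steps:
$f{\left(F \right)} = 2 F^{2}$ ($f{\left(F \right)} = \left(F^{2} + F^{2}\right) + 0 = 2 F^{2} + 0 = 2 F^{2}$)
$w = -8$
$k = -6$ ($k = -14 + 8 = -6$)
$k \frac{38}{-12} J{\left(f{\left(4 \right)},w \right)} = - 6 \frac{38}{-12} \left(-8\right) = - 6 \cdot 38 \left(- \frac{1}{12}\right) \left(-8\right) = \left(-6\right) \left(- \frac{19}{6}\right) \left(-8\right) = 19 \left(-8\right) = -152$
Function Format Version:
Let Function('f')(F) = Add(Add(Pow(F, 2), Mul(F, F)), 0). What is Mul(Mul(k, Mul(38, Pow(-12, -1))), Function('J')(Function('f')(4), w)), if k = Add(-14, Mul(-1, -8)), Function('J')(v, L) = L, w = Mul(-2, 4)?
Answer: -152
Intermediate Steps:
Function('f')(F) = Mul(2, Pow(F, 2)) (Function('f')(F) = Add(Add(Pow(F, 2), Pow(F, 2)), 0) = Add(Mul(2, Pow(F, 2)), 0) = Mul(2, Pow(F, 2)))
w = -8
k = -6 (k = Add(-14, 8) = -6)
Mul(Mul(k, Mul(38, Pow(-12, -1))), Function('J')(Function('f')(4), w)) = Mul(Mul(-6, Mul(38, Pow(-12, -1))), -8) = Mul(Mul(-6, Mul(38, Rational(-1, 12))), -8) = Mul(Mul(-6, Rational(-19, 6)), -8) = Mul(19, -8) = -152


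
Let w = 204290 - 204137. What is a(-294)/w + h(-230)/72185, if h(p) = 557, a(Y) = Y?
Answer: -7045723/3681435 ≈ -1.9139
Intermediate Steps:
w = 153
a(-294)/w + h(-230)/72185 = -294/153 + 557/72185 = -294*1/153 + 557*(1/72185) = -98/51 + 557/72185 = -7045723/3681435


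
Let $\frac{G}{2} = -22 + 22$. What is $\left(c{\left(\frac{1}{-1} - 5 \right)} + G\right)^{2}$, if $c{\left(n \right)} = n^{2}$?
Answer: $1296$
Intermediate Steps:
$G = 0$ ($G = 2 \left(-22 + 22\right) = 2 \cdot 0 = 0$)
$\left(c{\left(\frac{1}{-1} - 5 \right)} + G\right)^{2} = \left(\left(\frac{1}{-1} - 5\right)^{2} + 0\right)^{2} = \left(\left(-1 - 5\right)^{2} + 0\right)^{2} = \left(\left(-6\right)^{2} + 0\right)^{2} = \left(36 + 0\right)^{2} = 36^{2} = 1296$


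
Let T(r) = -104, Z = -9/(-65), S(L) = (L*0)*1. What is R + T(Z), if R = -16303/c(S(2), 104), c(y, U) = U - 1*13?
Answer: -3681/13 ≈ -283.15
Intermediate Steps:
S(L) = 0 (S(L) = 0*1 = 0)
Z = 9/65 (Z = -9*(-1/65) = 9/65 ≈ 0.13846)
c(y, U) = -13 + U (c(y, U) = U - 13 = -13 + U)
R = -2329/13 (R = -16303/(-13 + 104) = -16303/91 = -16303*1/91 = -2329/13 ≈ -179.15)
R + T(Z) = -2329/13 - 104 = -3681/13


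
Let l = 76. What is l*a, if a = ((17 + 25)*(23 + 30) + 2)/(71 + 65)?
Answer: 21166/17 ≈ 1245.1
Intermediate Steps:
a = 557/34 (a = (42*53 + 2)/136 = (2226 + 2)*(1/136) = 2228*(1/136) = 557/34 ≈ 16.382)
l*a = 76*(557/34) = 21166/17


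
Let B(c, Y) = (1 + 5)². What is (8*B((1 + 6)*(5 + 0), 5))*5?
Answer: 1440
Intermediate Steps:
B(c, Y) = 36 (B(c, Y) = 6² = 36)
(8*B((1 + 6)*(5 + 0), 5))*5 = (8*36)*5 = 288*5 = 1440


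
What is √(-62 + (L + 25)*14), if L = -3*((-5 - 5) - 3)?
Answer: √834 ≈ 28.879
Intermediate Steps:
L = 39 (L = -3*(-10 - 3) = -3*(-13) = 39)
√(-62 + (L + 25)*14) = √(-62 + (39 + 25)*14) = √(-62 + 64*14) = √(-62 + 896) = √834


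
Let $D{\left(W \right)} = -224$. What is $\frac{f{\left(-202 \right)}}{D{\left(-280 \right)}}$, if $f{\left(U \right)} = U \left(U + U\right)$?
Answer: $- \frac{10201}{28} \approx -364.32$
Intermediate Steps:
$f{\left(U \right)} = 2 U^{2}$ ($f{\left(U \right)} = U 2 U = 2 U^{2}$)
$\frac{f{\left(-202 \right)}}{D{\left(-280 \right)}} = \frac{2 \left(-202\right)^{2}}{-224} = 2 \cdot 40804 \left(- \frac{1}{224}\right) = 81608 \left(- \frac{1}{224}\right) = - \frac{10201}{28}$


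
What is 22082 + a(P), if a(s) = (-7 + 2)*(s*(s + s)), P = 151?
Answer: -205928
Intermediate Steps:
a(s) = -10*s² (a(s) = -5*s*2*s = -10*s²)
22082 + a(P) = 22082 - 10*151² = 22082 - 10*22801 = 22082 - 228010 = -205928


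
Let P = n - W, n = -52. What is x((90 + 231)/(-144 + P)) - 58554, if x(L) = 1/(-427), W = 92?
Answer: -25002559/427 ≈ -58554.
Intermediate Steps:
P = -144 (P = -52 - 1*92 = -52 - 92 = -144)
x(L) = -1/427
x((90 + 231)/(-144 + P)) - 58554 = -1/427 - 58554 = -25002559/427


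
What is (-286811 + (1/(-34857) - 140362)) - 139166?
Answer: -19740878524/34857 ≈ -5.6634e+5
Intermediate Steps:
(-286811 + (1/(-34857) - 140362)) - 139166 = (-286811 + (-1/34857 - 140362)) - 139166 = (-286811 - 4892598235/34857) - 139166 = -14889969262/34857 - 139166 = -19740878524/34857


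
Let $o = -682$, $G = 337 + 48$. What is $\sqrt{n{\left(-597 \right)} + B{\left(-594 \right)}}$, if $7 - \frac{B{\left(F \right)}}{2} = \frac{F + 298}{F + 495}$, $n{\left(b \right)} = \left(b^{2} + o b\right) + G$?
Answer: $\frac{\sqrt{831948106}}{33} \approx 874.05$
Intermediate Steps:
$G = 385$
$n{\left(b \right)} = 385 + b^{2} - 682 b$ ($n{\left(b \right)} = \left(b^{2} - 682 b\right) + 385 = 385 + b^{2} - 682 b$)
$B{\left(F \right)} = 14 - \frac{2 \left(298 + F\right)}{495 + F}$ ($B{\left(F \right)} = 14 - 2 \frac{F + 298}{F + 495} = 14 - 2 \frac{298 + F}{495 + F} = 14 - \frac{2 \left(298 + F\right)}{495 + F}$)
$\sqrt{n{\left(-597 \right)} + B{\left(-594 \right)}} = \sqrt{\left(385 + \left(-597\right)^{2} - -407154\right) + \frac{2 \left(3167 + 6 \left(-594\right)\right)}{495 - 594}} = \sqrt{\left(385 + 356409 + 407154\right) + \frac{2 \left(3167 - 3564\right)}{-99}} = \sqrt{763948 + 2 \left(- \frac{1}{99}\right) \left(-397\right)} = \sqrt{763948 + \frac{794}{99}} = \sqrt{\frac{75631646}{99}} = \frac{\sqrt{831948106}}{33}$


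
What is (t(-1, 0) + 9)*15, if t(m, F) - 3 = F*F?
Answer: 180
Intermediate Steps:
t(m, F) = 3 + F² (t(m, F) = 3 + F*F = 3 + F²)
(t(-1, 0) + 9)*15 = ((3 + 0²) + 9)*15 = ((3 + 0) + 9)*15 = (3 + 9)*15 = 12*15 = 180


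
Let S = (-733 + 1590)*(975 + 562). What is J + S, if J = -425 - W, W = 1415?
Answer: 1315369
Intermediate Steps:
J = -1840 (J = -425 - 1*1415 = -425 - 1415 = -1840)
S = 1317209 (S = 857*1537 = 1317209)
J + S = -1840 + 1317209 = 1315369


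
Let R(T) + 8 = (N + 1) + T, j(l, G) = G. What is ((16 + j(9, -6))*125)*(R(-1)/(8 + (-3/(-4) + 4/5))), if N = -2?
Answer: -250000/191 ≈ -1308.9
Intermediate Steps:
R(T) = -9 + T (R(T) = -8 + ((-2 + 1) + T) = -8 + (-1 + T) = -9 + T)
((16 + j(9, -6))*125)*(R(-1)/(8 + (-3/(-4) + 4/5))) = ((16 - 6)*125)*((-9 - 1)/(8 + (-3/(-4) + 4/5))) = (10*125)*(-10/(8 + (-3*(-¼) + 4*(⅕)))) = 1250*(-10/(8 + (¾ + ⅘))) = 1250*(-10/(8 + 31/20)) = 1250*(-10/(191/20)) = 1250*((20/191)*(-10)) = 1250*(-200/191) = -250000/191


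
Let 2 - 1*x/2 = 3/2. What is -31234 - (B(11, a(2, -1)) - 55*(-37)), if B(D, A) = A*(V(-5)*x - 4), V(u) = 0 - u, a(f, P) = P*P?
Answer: -33270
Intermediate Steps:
a(f, P) = P²
V(u) = -u
x = 1 (x = 4 - 6/2 = 4 - 2*3/2 = 4 - 3 = 1)
B(D, A) = A (B(D, A) = A*(-1*(-5)*1 - 4) = A*(5*1 - 4) = A*(5 - 4) = A*1 = A)
-31234 - (B(11, a(2, -1)) - 55*(-37)) = -31234 - ((-1)² - 55*(-37)) = -31234 - (1 + 2035) = -31234 - 1*2036 = -31234 - 2036 = -33270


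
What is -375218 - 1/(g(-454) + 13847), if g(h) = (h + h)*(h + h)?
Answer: -314549376799/838311 ≈ -3.7522e+5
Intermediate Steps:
g(h) = 4*h**2 (g(h) = (2*h)*(2*h) = 4*h**2)
-375218 - 1/(g(-454) + 13847) = -375218 - 1/(4*(-454)**2 + 13847) = -375218 - 1/(4*206116 + 13847) = -375218 - 1/(824464 + 13847) = -375218 - 1/838311 = -314549376799/838311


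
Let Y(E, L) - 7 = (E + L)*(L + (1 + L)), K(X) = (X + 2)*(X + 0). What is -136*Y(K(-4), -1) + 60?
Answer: 60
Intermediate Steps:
K(X) = X*(2 + X) (K(X) = (2 + X)*X = X*(2 + X))
Y(E, L) = 7 + (1 + 2*L)*(E + L) (Y(E, L) = 7 + (E + L)*(L + (1 + L)) = 7 + (E + L)*(1 + 2*L) = 7 + (1 + 2*L)*(E + L))
-136*Y(K(-4), -1) + 60 = -136*(7 - 4*(2 - 4) - 1 + 2*(-1)**2 + 2*(-4*(2 - 4))*(-1)) + 60 = -136*(7 - 4*(-2) - 1 + 2*1 + 2*(-4*(-2))*(-1)) + 60 = -136*(7 + 8 - 1 + 2 + 2*8*(-1)) + 60 = -136*(7 + 8 - 1 + 2 - 16) + 60 = -136*0 + 60 = 0 + 60 = 60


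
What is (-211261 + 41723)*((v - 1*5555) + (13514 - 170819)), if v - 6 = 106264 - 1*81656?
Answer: 23437950348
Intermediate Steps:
v = 24614 (v = 6 + (106264 - 1*81656) = 6 + (106264 - 81656) = 6 + 24608 = 24614)
(-211261 + 41723)*((v - 1*5555) + (13514 - 170819)) = (-211261 + 41723)*((24614 - 1*5555) + (13514 - 170819)) = -169538*((24614 - 5555) - 157305) = -169538*(19059 - 157305) = -169538*(-138246) = 23437950348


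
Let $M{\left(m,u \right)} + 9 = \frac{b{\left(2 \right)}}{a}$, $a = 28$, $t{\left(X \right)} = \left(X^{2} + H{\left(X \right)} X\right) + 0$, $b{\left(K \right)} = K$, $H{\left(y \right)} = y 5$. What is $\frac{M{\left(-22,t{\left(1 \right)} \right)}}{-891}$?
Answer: $\frac{125}{12474} \approx 0.010021$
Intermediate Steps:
$H{\left(y \right)} = 5 y$
$t{\left(X \right)} = 6 X^{2}$ ($t{\left(X \right)} = \left(X^{2} + 5 X X\right) + 0 = \left(X^{2} + 5 X^{2}\right) + 0 = 6 X^{2} + 0 = 6 X^{2}$)
$M{\left(m,u \right)} = - \frac{125}{14}$ ($M{\left(m,u \right)} = -9 + \frac{2}{28} = -9 + 2 \cdot \frac{1}{28} = -9 + \frac{1}{14} = - \frac{125}{14}$)
$\frac{M{\left(-22,t{\left(1 \right)} \right)}}{-891} = - \frac{125}{14 \left(-891\right)} = \left(- \frac{125}{14}\right) \left(- \frac{1}{891}\right) = \frac{125}{12474}$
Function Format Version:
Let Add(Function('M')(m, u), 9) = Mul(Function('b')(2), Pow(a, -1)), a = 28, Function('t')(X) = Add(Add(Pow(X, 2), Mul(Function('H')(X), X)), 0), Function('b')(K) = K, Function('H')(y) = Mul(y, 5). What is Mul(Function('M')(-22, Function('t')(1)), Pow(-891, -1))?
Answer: Rational(125, 12474) ≈ 0.010021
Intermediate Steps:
Function('H')(y) = Mul(5, y)
Function('t')(X) = Mul(6, Pow(X, 2)) (Function('t')(X) = Add(Add(Pow(X, 2), Mul(Mul(5, X), X)), 0) = Add(Add(Pow(X, 2), Mul(5, Pow(X, 2))), 0) = Add(Mul(6, Pow(X, 2)), 0) = Mul(6, Pow(X, 2)))
Function('M')(m, u) = Rational(-125, 14) (Function('M')(m, u) = Add(-9, Mul(2, Pow(28, -1))) = Add(-9, Mul(2, Rational(1, 28))) = Add(-9, Rational(1, 14)) = Rational(-125, 14))
Mul(Function('M')(-22, Function('t')(1)), Pow(-891, -1)) = Mul(Rational(-125, 14), Pow(-891, -1)) = Mul(Rational(-125, 14), Rational(-1, 891)) = Rational(125, 12474)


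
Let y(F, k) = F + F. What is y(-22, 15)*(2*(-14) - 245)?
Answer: 12012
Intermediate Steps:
y(F, k) = 2*F
y(-22, 15)*(2*(-14) - 245) = (2*(-22))*(2*(-14) - 245) = -44*(-28 - 245) = -44*(-273) = 12012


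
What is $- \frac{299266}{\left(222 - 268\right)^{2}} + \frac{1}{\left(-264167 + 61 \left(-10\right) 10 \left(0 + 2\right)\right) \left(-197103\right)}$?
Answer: $- \frac{8150923215466975}{57632185159458} \approx -141.43$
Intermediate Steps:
$- \frac{299266}{\left(222 - 268\right)^{2}} + \frac{1}{\left(-264167 + 61 \left(-10\right) 10 \left(0 + 2\right)\right) \left(-197103\right)} = - \frac{299266}{\left(-46\right)^{2}} + \frac{1}{-264167 + 61 \left(\left(-100\right) 2\right)} \left(- \frac{1}{197103}\right) = - \frac{299266}{2116} + \frac{1}{-264167 + 61 \left(-200\right)} \left(- \frac{1}{197103}\right) = \left(-299266\right) \frac{1}{2116} + \frac{1}{-264167 - 12200} \left(- \frac{1}{197103}\right) = - \frac{149633}{1058} + \frac{1}{-276367} \left(- \frac{1}{197103}\right) = - \frac{149633}{1058} - - \frac{1}{54472764801} = - \frac{149633}{1058} + \frac{1}{54472764801} = - \frac{8150923215466975}{57632185159458}$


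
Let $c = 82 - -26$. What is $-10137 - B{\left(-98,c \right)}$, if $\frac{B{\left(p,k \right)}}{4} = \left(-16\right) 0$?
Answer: $-10137$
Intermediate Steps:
$c = 108$ ($c = 82 + 26 = 108$)
$B{\left(p,k \right)} = 0$ ($B{\left(p,k \right)} = 4 \left(\left(-16\right) 0\right) = 4 \cdot 0 = 0$)
$-10137 - B{\left(-98,c \right)} = -10137 - 0 = -10137 + 0 = -10137$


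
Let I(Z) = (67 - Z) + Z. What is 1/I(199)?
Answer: 1/67 ≈ 0.014925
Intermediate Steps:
I(Z) = 67
1/I(199) = 1/67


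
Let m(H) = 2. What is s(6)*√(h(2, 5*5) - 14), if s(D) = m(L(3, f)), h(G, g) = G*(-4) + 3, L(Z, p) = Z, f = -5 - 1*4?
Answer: 2*I*√19 ≈ 8.7178*I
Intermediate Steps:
f = -9 (f = -5 - 4 = -9)
h(G, g) = 3 - 4*G (h(G, g) = -4*G + 3 = 3 - 4*G)
s(D) = 2
s(6)*√(h(2, 5*5) - 14) = 2*√((3 - 4*2) - 14) = 2*√((3 - 8) - 14) = 2*√(-5 - 14) = 2*√(-19) = 2*(I*√19) = 2*I*√19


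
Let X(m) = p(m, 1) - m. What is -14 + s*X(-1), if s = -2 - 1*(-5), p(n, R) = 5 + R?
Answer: 7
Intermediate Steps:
s = 3 (s = -2 + 5 = 3)
X(m) = 6 - m (X(m) = (5 + 1) - m = 6 - m)
-14 + s*X(-1) = -14 + 3*(6 - 1*(-1)) = -14 + 3*(6 + 1) = -14 + 3*7 = -14 + 21 = 7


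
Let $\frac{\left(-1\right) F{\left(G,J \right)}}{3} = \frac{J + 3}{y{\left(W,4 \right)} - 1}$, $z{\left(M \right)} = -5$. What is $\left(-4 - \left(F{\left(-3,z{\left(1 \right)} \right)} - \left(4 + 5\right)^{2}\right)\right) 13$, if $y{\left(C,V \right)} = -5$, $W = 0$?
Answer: $1014$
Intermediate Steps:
$F{\left(G,J \right)} = \frac{3}{2} + \frac{J}{2}$ ($F{\left(G,J \right)} = - 3 \frac{J + 3}{-5 - 1} = - 3 \frac{3 + J}{-6} = - 3 \left(3 + J\right) \left(- \frac{1}{6}\right) = - 3 \left(- \frac{1}{2} - \frac{J}{6}\right) = \frac{3}{2} + \frac{J}{2}$)
$\left(-4 - \left(F{\left(-3,z{\left(1 \right)} \right)} - \left(4 + 5\right)^{2}\right)\right) 13 = \left(-4 - \left(\left(\frac{3}{2} + \frac{1}{2} \left(-5\right)\right) - \left(4 + 5\right)^{2}\right)\right) 13 = \left(-4 - \left(\left(\frac{3}{2} - \frac{5}{2}\right) - 9^{2}\right)\right) 13 = \left(-4 - \left(-1 - 81\right)\right) 13 = \left(-4 - -82\right) 13 = \left(-4 + 82\right) 13 = 78 \cdot 13 = 1014$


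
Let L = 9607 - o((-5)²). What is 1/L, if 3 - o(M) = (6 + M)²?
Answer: 1/10565 ≈ 9.4652e-5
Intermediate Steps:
o(M) = 3 - (6 + M)²
L = 10565 (L = 9607 - (3 - (6 + (-5)²)²) = 9607 - (3 - (6 + 25)²) = 9607 - (3 - 1*31²) = 9607 - (3 - 1*961) = 9607 - (3 - 961) = 9607 - 1*(-958) = 9607 + 958 = 10565)
1/L = 1/10565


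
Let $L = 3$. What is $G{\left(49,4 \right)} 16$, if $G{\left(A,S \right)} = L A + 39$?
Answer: $2976$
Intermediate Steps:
$G{\left(A,S \right)} = 39 + 3 A$ ($G{\left(A,S \right)} = 3 A + 39 = 39 + 3 A$)
$G{\left(49,4 \right)} 16 = \left(39 + 3 \cdot 49\right) 16 = \left(39 + 147\right) 16 = 186 \cdot 16 = 2976$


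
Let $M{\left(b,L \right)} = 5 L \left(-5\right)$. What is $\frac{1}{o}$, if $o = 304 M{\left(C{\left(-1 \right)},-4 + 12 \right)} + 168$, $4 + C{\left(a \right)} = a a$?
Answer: $- \frac{1}{60632} \approx -1.6493 \cdot 10^{-5}$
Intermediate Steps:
$C{\left(a \right)} = -4 + a^{2}$ ($C{\left(a \right)} = -4 + a a = -4 + a^{2}$)
$M{\left(b,L \right)} = - 25 L$
$o = -60632$ ($o = 304 \left(- 25 \left(-4 + 12\right)\right) + 168 = 304 \left(\left(-25\right) 8\right) + 168 = 304 \left(-200\right) + 168 = -60800 + 168 = -60632$)
$\frac{1}{o} = \frac{1}{-60632} = - \frac{1}{60632}$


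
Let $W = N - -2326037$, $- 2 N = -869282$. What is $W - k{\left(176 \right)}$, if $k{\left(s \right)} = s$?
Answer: $2760502$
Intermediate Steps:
$N = 434641$ ($N = \left(- \frac{1}{2}\right) \left(-869282\right) = 434641$)
$W = 2760678$ ($W = 434641 - -2326037 = 434641 + 2326037 = 2760678$)
$W - k{\left(176 \right)} = 2760678 - 176 = 2760502$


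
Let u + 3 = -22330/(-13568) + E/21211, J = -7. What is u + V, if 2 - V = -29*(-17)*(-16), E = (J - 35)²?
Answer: 1135151996879/143895424 ≈ 7888.7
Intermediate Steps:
E = 1764 (E = (-7 - 35)² = (-42)² = 1764)
u = -182898481/143895424 (u = -3 + (-22330/(-13568) + 1764/21211) = -3 + (-22330*(-1/13568) + 1764*(1/21211)) = -3 + (11165/6784 + 1764/21211) = -3 + 248787791/143895424 = -182898481/143895424 ≈ -1.2711)
V = 7890 (V = 2 - (-29*(-17))*(-16) = 2 - 493*(-16) = 2 - 1*(-7888) = 2 + 7888 = 7890)
u + V = -182898481/143895424 + 7890 = 1135151996879/143895424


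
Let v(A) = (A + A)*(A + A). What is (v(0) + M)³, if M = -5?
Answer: -125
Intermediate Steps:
v(A) = 4*A² (v(A) = (2*A)*(2*A) = 4*A²)
(v(0) + M)³ = (4*0² - 5)³ = (4*0 - 5)³ = (0 - 5)³ = (-5)³ = -125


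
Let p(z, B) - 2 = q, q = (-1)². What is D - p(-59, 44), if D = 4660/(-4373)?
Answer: -17779/4373 ≈ -4.0656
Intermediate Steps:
q = 1
p(z, B) = 3 (p(z, B) = 2 + 1 = 3)
D = -4660/4373 (D = 4660*(-1/4373) = -4660/4373 ≈ -1.0656)
D - p(-59, 44) = -4660/4373 - 1*3 = -4660/4373 - 3 = -17779/4373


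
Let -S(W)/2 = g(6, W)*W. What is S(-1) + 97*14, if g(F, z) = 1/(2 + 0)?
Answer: 1359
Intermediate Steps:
g(F, z) = ½ (g(F, z) = 1/2 = ½)
S(W) = -W
S(-1) + 97*14 = -1*(-1) + 97*14 = 1 + 1358 = 1359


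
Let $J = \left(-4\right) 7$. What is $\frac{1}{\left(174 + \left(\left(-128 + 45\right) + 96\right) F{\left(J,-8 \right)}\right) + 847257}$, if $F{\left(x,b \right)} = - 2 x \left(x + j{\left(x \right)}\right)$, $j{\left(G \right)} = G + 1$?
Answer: $\frac{1}{807391} \approx 1.2386 \cdot 10^{-6}$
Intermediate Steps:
$j{\left(G \right)} = 1 + G$
$J = -28$
$F{\left(x,b \right)} = - 2 x \left(1 + 2 x\right)$ ($F{\left(x,b \right)} = - 2 x \left(x + \left(1 + x\right)\right) = - 2 x \left(1 + 2 x\right)$)
$\frac{1}{\left(174 + \left(\left(-128 + 45\right) + 96\right) F{\left(J,-8 \right)}\right) + 847257} = \frac{1}{\left(174 + \left(\left(-128 + 45\right) + 96\right) \left(\left(-2\right) \left(-28\right) \left(1 + 2 \left(-28\right)\right)\right)\right) + 847257} = \frac{1}{\left(174 + \left(-83 + 96\right) \left(\left(-2\right) \left(-28\right) \left(1 - 56\right)\right)\right) + 847257} = \frac{1}{\left(174 + 13 \left(\left(-2\right) \left(-28\right) \left(-55\right)\right)\right) + 847257} = \frac{1}{\left(174 + 13 \left(-3080\right)\right) + 847257} = \frac{1}{\left(174 - 40040\right) + 847257} = \frac{1}{-39866 + 847257} = \frac{1}{807391}$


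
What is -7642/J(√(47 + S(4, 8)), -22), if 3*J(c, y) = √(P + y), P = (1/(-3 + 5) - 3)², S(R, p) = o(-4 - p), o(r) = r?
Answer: 15284*I*√7/7 ≈ 5776.8*I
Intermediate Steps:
S(R, p) = -4 - p
P = 25/4 (P = (1/2 - 3)² = (½ - 3)² = (-5/2)² = 25/4 ≈ 6.2500)
J(c, y) = √(25/4 + y)/3
-7642/J(√(47 + S(4, 8)), -22) = -7642*6/√(25 + 4*(-22)) = -7642*6/√(25 - 88) = -7642*(-2*I*√7/7) = -(-15284)*I*√7/7 = 15284*I*√7/7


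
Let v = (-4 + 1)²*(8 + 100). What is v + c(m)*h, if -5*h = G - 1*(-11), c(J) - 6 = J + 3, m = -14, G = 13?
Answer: 996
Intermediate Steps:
c(J) = 9 + J (c(J) = 6 + (J + 3) = 6 + (3 + J) = 9 + J)
v = 972 (v = (-3)²*108 = 9*108 = 972)
h = -24/5 (h = -(13 - 1*(-11))/5 = -(13 + 11)/5 = -⅕*24 = -24/5 ≈ -4.8000)
v + c(m)*h = 972 + (9 - 14)*(-24/5) = 972 - 5*(-24/5) = 972 + 24 = 996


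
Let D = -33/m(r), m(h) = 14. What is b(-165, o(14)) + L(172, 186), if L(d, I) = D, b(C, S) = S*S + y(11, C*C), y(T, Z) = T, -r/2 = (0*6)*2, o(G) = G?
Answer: 2865/14 ≈ 204.64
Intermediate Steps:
r = 0 (r = -2*0*6*2 = -0*2 = -2*0 = 0)
D = -33/14 ≈ -2.3571
b(C, S) = 11 + S² (b(C, S) = S*S + 11 = S² + 11 = 11 + S²)
L(d, I) = -33/14
b(-165, o(14)) + L(172, 186) = (11 + 14²) - 33/14 = (11 + 196) - 33/14 = 207 - 33/14 = 2865/14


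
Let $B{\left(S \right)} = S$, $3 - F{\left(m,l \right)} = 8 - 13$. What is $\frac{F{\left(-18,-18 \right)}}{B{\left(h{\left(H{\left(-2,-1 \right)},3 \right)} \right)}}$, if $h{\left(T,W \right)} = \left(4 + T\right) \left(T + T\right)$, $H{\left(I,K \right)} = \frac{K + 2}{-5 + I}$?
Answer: $- \frac{196}{27} \approx -7.2593$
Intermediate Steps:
$H{\left(I,K \right)} = \frac{2 + K}{-5 + I}$
$F{\left(m,l \right)} = 8$ ($F{\left(m,l \right)} = 3 - \left(8 - 13\right) = 3 - -5 = 3 + 5 = 8$)
$h{\left(T,W \right)} = 2 T \left(4 + T\right)$ ($h{\left(T,W \right)} = \left(4 + T\right) 2 T = 2 T \left(4 + T\right)$)
$\frac{F{\left(-18,-18 \right)}}{B{\left(h{\left(H{\left(-2,-1 \right)},3 \right)} \right)}} = \frac{8}{2 \frac{2 - 1}{-5 - 2} \left(4 + \frac{2 - 1}{-5 - 2}\right)} = \frac{8}{2 \frac{1}{-7} \cdot 1 \left(4 + \frac{1}{-7} \cdot 1\right)} = \frac{8}{2 \left(\left(- \frac{1}{7}\right) 1\right) \left(4 - \frac{1}{7}\right)} = \frac{8}{2 \left(- \frac{1}{7}\right) \left(4 - \frac{1}{7}\right)} = \frac{8}{2 \left(- \frac{1}{7}\right) \frac{27}{7}} = \frac{8}{- \frac{54}{49}} = 8 \left(- \frac{49}{54}\right) = - \frac{196}{27}$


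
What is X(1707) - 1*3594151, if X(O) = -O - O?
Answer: -3597565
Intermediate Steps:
X(O) = -2*O
X(1707) - 1*3594151 = -2*1707 - 1*3594151 = -3414 - 3594151 = -3597565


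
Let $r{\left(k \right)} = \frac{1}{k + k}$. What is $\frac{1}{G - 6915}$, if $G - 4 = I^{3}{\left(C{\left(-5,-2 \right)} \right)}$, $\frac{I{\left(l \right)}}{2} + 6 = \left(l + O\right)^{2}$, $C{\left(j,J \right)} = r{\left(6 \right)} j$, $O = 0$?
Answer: $- \frac{373248}{3170106647} \approx -0.00011774$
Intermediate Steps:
$r{\left(k \right)} = \frac{1}{2 k}$
$C{\left(j,J \right)} = \frac{j}{12}$ ($C{\left(j,J \right)} = \frac{1}{2 \cdot 6} j = \frac{1}{2} \cdot \frac{1}{6} j = \frac{j}{12}$)
$I{\left(l \right)} = -12 + 2 l^{2}$ ($I{\left(l \right)} = -12 + 2 \left(l + 0\right)^{2} = -12 + 2 l^{2}$)
$G = - \frac{589096727}{373248}$ ($G = 4 + \left(-12 + 2 \left(\frac{1}{12} \left(-5\right)\right)^{2}\right)^{3} = 4 + \left(-12 + 2 \left(- \frac{5}{12}\right)^{2}\right)^{3} = 4 + \left(-12 + 2 \cdot \frac{25}{144}\right)^{3} = 4 + \left(-12 + \frac{25}{72}\right)^{3} = 4 + \left(- \frac{839}{72}\right)^{3} = 4 - \frac{590589719}{373248} = - \frac{589096727}{373248} \approx -1578.3$)
$\frac{1}{G - 6915} = \frac{1}{- \frac{589096727}{373248} - 6915} = \frac{1}{- \frac{3170106647}{373248}} = - \frac{373248}{3170106647}$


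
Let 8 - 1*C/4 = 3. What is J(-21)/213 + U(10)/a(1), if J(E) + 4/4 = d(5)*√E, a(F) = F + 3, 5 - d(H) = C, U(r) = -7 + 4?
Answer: -643/852 - 5*I*√21/71 ≈ -0.75469 - 0.32272*I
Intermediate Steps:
U(r) = -3
C = 20 (C = 32 - 4*3 = 32 - 12 = 20)
d(H) = -15 (d(H) = 5 - 1*20 = 5 - 20 = -15)
a(F) = 3 + F
J(E) = -1 - 15*√E
J(-21)/213 + U(10)/a(1) = (-1 - 15*I*√21)/213 - 3/(3 + 1) = (-1 - 15*I*√21)*(1/213) - 3/4 = (-1 - 15*I*√21)*(1/213) - 3*¼ = (-1/213 - 5*I*√21/71) - ¾ = -643/852 - 5*I*√21/71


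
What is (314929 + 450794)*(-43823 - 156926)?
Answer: -153718126527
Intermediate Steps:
(314929 + 450794)*(-43823 - 156926) = 765723*(-200749) = -153718126527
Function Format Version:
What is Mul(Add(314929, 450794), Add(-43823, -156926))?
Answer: -153718126527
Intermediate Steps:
Mul(Add(314929, 450794), Add(-43823, -156926)) = Mul(765723, -200749) = -153718126527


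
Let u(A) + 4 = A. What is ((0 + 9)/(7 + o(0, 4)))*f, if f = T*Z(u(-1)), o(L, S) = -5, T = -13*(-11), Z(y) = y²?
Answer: 32175/2 ≈ 16088.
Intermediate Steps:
u(A) = -4 + A
T = 143
f = 3575 (f = 143*(-4 - 1)² = 143*(-5)² = 143*25 = 3575)
((0 + 9)/(7 + o(0, 4)))*f = ((0 + 9)/(7 - 5))*3575 = (9/2)*3575 = 32175/2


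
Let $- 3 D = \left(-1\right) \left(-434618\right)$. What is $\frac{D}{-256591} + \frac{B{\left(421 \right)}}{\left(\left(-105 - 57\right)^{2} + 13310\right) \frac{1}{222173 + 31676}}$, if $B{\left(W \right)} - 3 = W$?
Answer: $\frac{41434689970910}{15223800621} \approx 2721.7$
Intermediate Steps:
$B{\left(W \right)} = 3 + W$
$D = - \frac{434618}{3}$ ($D = - \frac{\left(-1\right) \left(-434618\right)}{3} = \left(- \frac{1}{3}\right) 434618 = - \frac{434618}{3} \approx -1.4487 \cdot 10^{5}$)
$\frac{D}{-256591} + \frac{B{\left(421 \right)}}{\left(\left(-105 - 57\right)^{2} + 13310\right) \frac{1}{222173 + 31676}} = - \frac{434618}{3 \left(-256591\right)} + \frac{3 + 421}{\left(\left(-105 - 57\right)^{2} + 13310\right) \frac{1}{222173 + 31676}} = \left(- \frac{434618}{3}\right) \left(- \frac{1}{256591}\right) + \frac{424}{\left(\left(-162\right)^{2} + 13310\right) \frac{1}{253849}} = \frac{434618}{769773} + \frac{424}{\left(26244 + 13310\right) \frac{1}{253849}} = \frac{434618}{769773} + \frac{424}{39554 \cdot \frac{1}{253849}} = \frac{434618}{769773} + \frac{424}{\frac{39554}{253849}} = \frac{434618}{769773} + 424 \cdot \frac{253849}{39554} = \frac{434618}{769773} + \frac{53815988}{19777} = \frac{41434689970910}{15223800621}$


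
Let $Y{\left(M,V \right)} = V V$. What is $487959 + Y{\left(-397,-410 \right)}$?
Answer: $656059$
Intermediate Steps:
$Y{\left(M,V \right)} = V^{2}$
$487959 + Y{\left(-397,-410 \right)} = 487959 + \left(-410\right)^{2} = 487959 + 168100 = 656059$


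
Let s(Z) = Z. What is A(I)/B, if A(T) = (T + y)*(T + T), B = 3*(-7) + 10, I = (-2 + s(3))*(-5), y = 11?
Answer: 60/11 ≈ 5.4545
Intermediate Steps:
I = -5 (I = (-2 + 3)*(-5) = 1*(-5) = -5)
B = -11 (B = -21 + 10 = -11)
A(T) = 2*T*(11 + T) (A(T) = (T + 11)*(T + T) = (11 + T)*(2*T) = 2*T*(11 + T))
A(I)/B = (2*(-5)*(11 - 5))/(-11) = (2*(-5)*6)*(-1/11) = -60*(-1/11) = 60/11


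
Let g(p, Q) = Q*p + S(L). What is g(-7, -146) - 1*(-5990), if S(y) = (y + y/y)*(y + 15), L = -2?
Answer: 6999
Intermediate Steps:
S(y) = (1 + y)*(15 + y) (S(y) = (y + 1)*(15 + y) = (1 + y)*(15 + y))
g(p, Q) = -13 + Q*p (g(p, Q) = Q*p + (15 + (-2)² + 16*(-2)) = Q*p + (15 + 4 - 32) = Q*p - 13 = -13 + Q*p)
g(-7, -146) - 1*(-5990) = (-13 - 146*(-7)) - 1*(-5990) = (-13 + 1022) + 5990 = 1009 + 5990 = 6999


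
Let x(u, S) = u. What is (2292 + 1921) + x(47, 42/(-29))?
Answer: 4260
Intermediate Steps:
(2292 + 1921) + x(47, 42/(-29)) = (2292 + 1921) + 47 = 4213 + 47 = 4260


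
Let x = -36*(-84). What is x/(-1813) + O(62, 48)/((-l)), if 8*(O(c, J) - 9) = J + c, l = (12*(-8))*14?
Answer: -328409/198912 ≈ -1.6510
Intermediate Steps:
l = -1344 (l = -96*14 = -1344)
x = 3024
O(c, J) = 9 + J/8 + c/8 (O(c, J) = 9 + (J + c)/8 = 9 + (J/8 + c/8) = 9 + J/8 + c/8)
x/(-1813) + O(62, 48)/((-l)) = 3024/(-1813) + (9 + (1/8)*48 + (1/8)*62)/((-1*(-1344))) = 3024*(-1/1813) + (9 + 6 + 31/4)/1344 = -432/259 + (91/4)*(1/1344) = -432/259 + 13/768 = -328409/198912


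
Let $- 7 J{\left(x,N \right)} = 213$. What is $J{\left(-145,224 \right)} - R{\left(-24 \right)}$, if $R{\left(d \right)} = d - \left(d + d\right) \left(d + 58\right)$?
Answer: $- \frac{11469}{7} \approx -1638.4$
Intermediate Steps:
$J{\left(x,N \right)} = - \frac{213}{7}$ ($J{\left(x,N \right)} = \left(- \frac{1}{7}\right) 213 = - \frac{213}{7}$)
$R{\left(d \right)} = d - 2 d \left(58 + d\right)$
$J{\left(-145,224 \right)} - R{\left(-24 \right)} = - \frac{213}{7} - \left(-1\right) \left(-24\right) \left(115 + 2 \left(-24\right)\right) = - \frac{213}{7} - \left(-1\right) \left(-24\right) \left(115 - 48\right) = - \frac{213}{7} - \left(-1\right) \left(-24\right) 67 = - \frac{213}{7} - 1608 = - \frac{11469}{7}$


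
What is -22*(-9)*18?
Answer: 3564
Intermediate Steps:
-22*(-9)*18 = 198*18 = 3564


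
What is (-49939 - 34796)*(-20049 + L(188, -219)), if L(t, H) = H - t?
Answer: 1733339160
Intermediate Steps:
(-49939 - 34796)*(-20049 + L(188, -219)) = (-49939 - 34796)*(-20049 + (-219 - 1*188)) = -84735*(-20049 + (-219 - 188)) = -84735*(-20049 - 407) = -84735*(-20456) = 1733339160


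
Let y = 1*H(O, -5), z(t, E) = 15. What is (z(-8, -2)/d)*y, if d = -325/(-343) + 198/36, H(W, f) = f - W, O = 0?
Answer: -51450/4423 ≈ -11.632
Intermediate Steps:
d = 4423/686 (d = -325*(-1/343) + 198*(1/36) = 325/343 + 11/2 = 4423/686 ≈ 6.4475)
y = -5 (y = 1*(-5 - 1*0) = 1*(-5 + 0) = 1*(-5) = -5)
(z(-8, -2)/d)*y = (15/(4423/686))*(-5) = (15*(686/4423))*(-5) = (10290/4423)*(-5) = -51450/4423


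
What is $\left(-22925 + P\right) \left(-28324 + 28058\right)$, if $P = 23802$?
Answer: $-233282$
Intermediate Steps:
$\left(-22925 + P\right) \left(-28324 + 28058\right) = \left(-22925 + 23802\right) \left(-28324 + 28058\right) = 877 \left(-266\right) = -233282$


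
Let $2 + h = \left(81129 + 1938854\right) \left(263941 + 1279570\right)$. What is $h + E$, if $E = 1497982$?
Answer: $3117867478293$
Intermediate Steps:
$h = 3117865980311$ ($h = -2 + \left(81129 + 1938854\right) \left(263941 + 1279570\right) = -2 + 2019983 \cdot 1543511 = -2 + 3117865980313 = 3117865980311$)
$h + E = 3117865980311 + 1497982 = 3117867478293$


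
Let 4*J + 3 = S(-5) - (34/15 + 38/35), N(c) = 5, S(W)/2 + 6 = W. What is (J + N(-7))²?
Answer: 769129/176400 ≈ 4.3601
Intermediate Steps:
S(W) = -12 + 2*W
J = -2977/420 (J = -¾ + ((-12 + 2*(-5)) - (34/15 + 38/35))/4 = -¾ + ((-12 - 10) - (34*(1/15) + 38*(1/35)))/4 = -¾ + (-22 - (34/15 + 38/35))/4 = -¾ + (-22 - 1*352/105)/4 = -¾ + (-22 - 352/105)/4 = -¾ + (¼)*(-2662/105) = -¾ - 1331/210 = -2977/420 ≈ -7.0881)
(J + N(-7))² = (-2977/420 + 5)² = (-877/420)² = 769129/176400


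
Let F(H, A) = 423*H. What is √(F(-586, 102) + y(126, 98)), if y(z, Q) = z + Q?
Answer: I*√247654 ≈ 497.65*I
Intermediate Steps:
y(z, Q) = Q + z
√(F(-586, 102) + y(126, 98)) = √(423*(-586) + (98 + 126)) = √(-247878 + 224) = √(-247654) = I*√247654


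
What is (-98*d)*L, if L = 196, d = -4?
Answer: 76832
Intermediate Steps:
(-98*d)*L = -98*(-4)*196 = 392*196 = 76832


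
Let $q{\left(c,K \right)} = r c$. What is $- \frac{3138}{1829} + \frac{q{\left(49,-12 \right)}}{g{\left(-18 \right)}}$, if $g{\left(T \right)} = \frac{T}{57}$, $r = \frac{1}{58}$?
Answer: $- \frac{2794823}{636492} \approx -4.391$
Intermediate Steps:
$r = \frac{1}{58} \approx 0.017241$
$q{\left(c,K \right)} = \frac{c}{58}$
$g{\left(T \right)} = \frac{T}{57}$ ($g{\left(T \right)} = T \frac{1}{57} = \frac{T}{57}$)
$- \frac{3138}{1829} + \frac{q{\left(49,-12 \right)}}{g{\left(-18 \right)}} = - \frac{3138}{1829} + \frac{\frac{1}{58} \cdot 49}{\frac{1}{57} \left(-18\right)} = \left(-3138\right) \frac{1}{1829} + \frac{49}{58 \left(- \frac{6}{19}\right)} = - \frac{3138}{1829} + \frac{49}{58} \left(- \frac{19}{6}\right) = - \frac{3138}{1829} - \frac{931}{348} = - \frac{2794823}{636492}$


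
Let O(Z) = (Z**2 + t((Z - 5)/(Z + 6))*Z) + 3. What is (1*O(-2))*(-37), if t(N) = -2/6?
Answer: -851/3 ≈ -283.67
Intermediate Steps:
t(N) = -1/3 (t(N) = -2*1/6 = -1/3)
O(Z) = 3 + Z**2 - Z/3 (O(Z) = (Z**2 - Z/3) + 3 = 3 + Z**2 - Z/3)
(1*O(-2))*(-37) = (1*(3 + (-2)**2 - 1/3*(-2)))*(-37) = (1*(3 + 4 + 2/3))*(-37) = (1*(23/3))*(-37) = (23/3)*(-37) = -851/3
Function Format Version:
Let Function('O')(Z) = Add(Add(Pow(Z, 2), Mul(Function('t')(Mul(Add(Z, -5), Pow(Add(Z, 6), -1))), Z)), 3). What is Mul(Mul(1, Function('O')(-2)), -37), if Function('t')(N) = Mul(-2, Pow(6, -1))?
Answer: Rational(-851, 3) ≈ -283.67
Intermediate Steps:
Function('t')(N) = Rational(-1, 3) (Function('t')(N) = Mul(-2, Rational(1, 6)) = Rational(-1, 3))
Function('O')(Z) = Add(3, Pow(Z, 2), Mul(Rational(-1, 3), Z)) (Function('O')(Z) = Add(Add(Pow(Z, 2), Mul(Rational(-1, 3), Z)), 3) = Add(3, Pow(Z, 2), Mul(Rational(-1, 3), Z)))
Mul(Mul(1, Function('O')(-2)), -37) = Mul(Mul(1, Add(3, Pow(-2, 2), Mul(Rational(-1, 3), -2))), -37) = Mul(Mul(1, Add(3, 4, Rational(2, 3))), -37) = Mul(Mul(1, Rational(23, 3)), -37) = Mul(Rational(23, 3), -37) = Rational(-851, 3)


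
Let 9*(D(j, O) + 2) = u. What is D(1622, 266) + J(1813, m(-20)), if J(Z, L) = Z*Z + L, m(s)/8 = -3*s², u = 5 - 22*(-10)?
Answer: 3277392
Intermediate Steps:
u = 225 (u = 5 + 220 = 225)
D(j, O) = 23 (D(j, O) = -2 + (⅑)*225 = -2 + 25 = 23)
m(s) = -24*s² (m(s) = 8*(-3*s²) = -24*s²)
J(Z, L) = L + Z² (J(Z, L) = Z² + L = L + Z²)
D(1622, 266) + J(1813, m(-20)) = 23 + (-24*(-20)² + 1813²) = 23 + (-24*400 + 3286969) = 23 + (-9600 + 3286969) = 23 + 3277369 = 3277392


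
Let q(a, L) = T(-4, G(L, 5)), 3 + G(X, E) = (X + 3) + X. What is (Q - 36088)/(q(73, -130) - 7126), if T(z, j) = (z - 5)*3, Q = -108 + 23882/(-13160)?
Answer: 238181621/47066740 ≈ 5.0605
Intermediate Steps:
G(X, E) = 2*X (G(X, E) = -3 + ((X + 3) + X) = -3 + ((3 + X) + X) = -3 + (3 + 2*X) = 2*X)
Q = -722581/6580 (Q = -108 + 23882*(-1/13160) = -108 - 11941/6580 = -722581/6580 ≈ -109.81)
T(z, j) = -15 + 3*z (T(z, j) = (-5 + z)*3 = -15 + 3*z)
q(a, L) = -27 (q(a, L) = -15 + 3*(-4) = -15 - 12 = -27)
(Q - 36088)/(q(73, -130) - 7126) = (-722581/6580 - 36088)/(-27 - 7126) = -238181621/6580/(-7153) = -238181621/6580*(-1/7153) = 238181621/47066740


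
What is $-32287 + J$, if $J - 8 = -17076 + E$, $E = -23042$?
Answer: $-72397$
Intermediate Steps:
$J = -40110$ ($J = 8 - 40118 = -40110$)
$-32287 + J = -32287 - 40110 = -72397$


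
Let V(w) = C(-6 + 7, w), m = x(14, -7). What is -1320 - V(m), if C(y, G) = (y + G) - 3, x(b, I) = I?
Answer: -1311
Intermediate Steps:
m = -7
C(y, G) = -3 + G + y (C(y, G) = (G + y) - 3 = -3 + G + y)
V(w) = -2 + w (V(w) = -3 + w + (-6 + 7) = -3 + w + 1 = -2 + w)
-1320 - V(m) = -1320 - (-2 - 7) = -1320 - 1*(-9) = -1320 + 9 = -1311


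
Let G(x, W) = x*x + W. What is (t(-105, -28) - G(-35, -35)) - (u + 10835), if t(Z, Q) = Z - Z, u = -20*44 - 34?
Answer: -11111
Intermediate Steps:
G(x, W) = W + x² (G(x, W) = x² + W = W + x²)
u = -914 (u = -880 - 34 = -914)
t(Z, Q) = 0
(t(-105, -28) - G(-35, -35)) - (u + 10835) = (0 - (-35 + (-35)²)) - (-914 + 10835) = (0 - (-35 + 1225)) - 1*9921 = (0 - 1*1190) - 9921 = (0 - 1190) - 9921 = -1190 - 9921 = -11111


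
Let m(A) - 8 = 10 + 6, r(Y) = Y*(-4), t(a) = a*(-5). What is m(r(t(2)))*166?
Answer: 3984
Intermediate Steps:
t(a) = -5*a
r(Y) = -4*Y
m(A) = 24 (m(A) = 8 + (10 + 6) = 8 + 16 = 24)
m(r(t(2)))*166 = 24*166 = 3984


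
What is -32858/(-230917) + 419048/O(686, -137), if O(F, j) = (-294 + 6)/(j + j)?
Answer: 1657106474093/4156506 ≈ 3.9868e+5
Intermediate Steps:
O(F, j) = -144/j (O(F, j) = -288*1/(2*j) = -144/j)
-32858/(-230917) + 419048/O(686, -137) = -32858/(-230917) + 419048/((-144/(-137))) = -32858*(-1/230917) + 419048/((-144*(-1/137))) = 32858/230917 + 419048/(144/137) = 32858/230917 + 419048*(137/144) = 32858/230917 + 7176197/18 = 1657106474093/4156506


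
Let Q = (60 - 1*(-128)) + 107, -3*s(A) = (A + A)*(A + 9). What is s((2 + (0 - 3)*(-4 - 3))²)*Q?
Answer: -167915180/3 ≈ -5.5972e+7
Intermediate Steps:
s(A) = -2*A*(9 + A)/3 (s(A) = -(A + A)*(A + 9)/3 = -2*A*(9 + A)/3)
Q = 295 (Q = (60 + 128) + 107 = 188 + 107 = 295)
s((2 + (0 - 3)*(-4 - 3))²)*Q = -2*(2 + (0 - 3)*(-4 - 3))²*(9 + (2 + (0 - 3)*(-4 - 3))²)/3*295 = -2*(2 - 3*(-7))²*(9 + (2 - 3*(-7))²)/3*295 = -2*(2 + 21)²*(9 + (2 + 21)²)/3*295 = -⅔*23²*(9 + 23²)*295 = -⅔*529*(9 + 529)*295 = -⅔*529*538*295 = -569204/3*295 = -167915180/3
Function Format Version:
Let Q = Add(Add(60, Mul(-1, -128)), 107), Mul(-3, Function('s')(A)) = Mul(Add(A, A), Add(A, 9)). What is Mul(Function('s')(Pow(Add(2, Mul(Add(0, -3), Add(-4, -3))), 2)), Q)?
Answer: Rational(-167915180, 3) ≈ -5.5972e+7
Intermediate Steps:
Function('s')(A) = Mul(Rational(-2, 3), A, Add(9, A)) (Function('s')(A) = Mul(Rational(-1, 3), Mul(Add(A, A), Add(A, 9))) = Mul(Rational(-1, 3), Mul(Mul(2, A), Add(9, A))) = Mul(Rational(-1, 3), Mul(2, A, Add(9, A))) = Mul(Rational(-2, 3), A, Add(9, A)))
Q = 295 (Q = Add(Add(60, 128), 107) = Add(188, 107) = 295)
Mul(Function('s')(Pow(Add(2, Mul(Add(0, -3), Add(-4, -3))), 2)), Q) = Mul(Mul(Rational(-2, 3), Pow(Add(2, Mul(Add(0, -3), Add(-4, -3))), 2), Add(9, Pow(Add(2, Mul(Add(0, -3), Add(-4, -3))), 2))), 295) = Mul(Mul(Rational(-2, 3), Pow(Add(2, Mul(-3, -7)), 2), Add(9, Pow(Add(2, Mul(-3, -7)), 2))), 295) = Mul(Mul(Rational(-2, 3), Pow(Add(2, 21), 2), Add(9, Pow(Add(2, 21), 2))), 295) = Mul(Mul(Rational(-2, 3), Pow(23, 2), Add(9, Pow(23, 2))), 295) = Mul(Mul(Rational(-2, 3), 529, Add(9, 529)), 295) = Mul(Mul(Rational(-2, 3), 529, 538), 295) = Mul(Rational(-569204, 3), 295) = Rational(-167915180, 3)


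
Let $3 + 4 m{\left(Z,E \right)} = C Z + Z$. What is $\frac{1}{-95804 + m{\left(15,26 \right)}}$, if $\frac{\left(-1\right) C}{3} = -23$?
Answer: $- \frac{4}{382169} \approx -1.0467 \cdot 10^{-5}$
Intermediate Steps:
$C = 69$ ($C = \left(-3\right) \left(-23\right) = 69$)
$m{\left(Z,E \right)} = - \frac{3}{4} + \frac{35 Z}{2}$ ($m{\left(Z,E \right)} = - \frac{3}{4} + \frac{69 Z + Z}{4} = - \frac{3}{4} + \frac{70 Z}{4} = - \frac{3}{4} + \frac{35 Z}{2}$)
$\frac{1}{-95804 + m{\left(15,26 \right)}} = \frac{1}{-95804 + \left(- \frac{3}{4} + \frac{35}{2} \cdot 15\right)} = \frac{1}{-95804 + \left(- \frac{3}{4} + \frac{525}{2}\right)} = \frac{1}{-95804 + \frac{1047}{4}} = \frac{1}{- \frac{382169}{4}} = - \frac{4}{382169}$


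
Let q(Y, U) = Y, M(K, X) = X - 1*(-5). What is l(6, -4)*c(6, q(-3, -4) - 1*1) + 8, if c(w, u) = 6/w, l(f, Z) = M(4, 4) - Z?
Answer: 21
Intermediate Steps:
M(K, X) = 5 + X (M(K, X) = X + 5 = 5 + X)
l(f, Z) = 9 - Z (l(f, Z) = (5 + 4) - Z = 9 - Z)
l(6, -4)*c(6, q(-3, -4) - 1*1) + 8 = (9 - 1*(-4))*(6/6) + 8 = (9 + 4)*(6*(⅙)) + 8 = 13*1 + 8 = 13 + 8 = 21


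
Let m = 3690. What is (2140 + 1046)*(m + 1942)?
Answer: 17943552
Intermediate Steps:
(2140 + 1046)*(m + 1942) = (2140 + 1046)*(3690 + 1942) = 3186*5632 = 17943552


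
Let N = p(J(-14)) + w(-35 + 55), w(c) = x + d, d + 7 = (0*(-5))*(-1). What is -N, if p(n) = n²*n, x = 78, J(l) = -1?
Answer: -70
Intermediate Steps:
d = -7 (d = -7 + (0*(-5))*(-1) = -7 + 0*(-1) = -7 + 0 = -7)
w(c) = 71 (w(c) = 78 - 7 = 71)
p(n) = n³
N = 70 (N = (-1)³ + 71 = -1 + 71 = 70)
-N = -1*70 = -70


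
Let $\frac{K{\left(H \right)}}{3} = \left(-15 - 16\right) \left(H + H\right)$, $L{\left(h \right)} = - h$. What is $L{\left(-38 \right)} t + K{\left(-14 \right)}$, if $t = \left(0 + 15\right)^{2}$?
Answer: $11154$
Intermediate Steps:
$K{\left(H \right)} = - 186 H$ ($K{\left(H \right)} = 3 \left(-15 - 16\right) \left(H + H\right) = 3 \left(- 31 \cdot 2 H\right) = 3 \left(- 62 H\right) = - 186 H$)
$t = 225$ ($t = 15^{2} = 225$)
$L{\left(-38 \right)} t + K{\left(-14 \right)} = \left(-1\right) \left(-38\right) 225 - -2604 = 38 \cdot 225 + 2604 = 8550 + 2604 = 11154$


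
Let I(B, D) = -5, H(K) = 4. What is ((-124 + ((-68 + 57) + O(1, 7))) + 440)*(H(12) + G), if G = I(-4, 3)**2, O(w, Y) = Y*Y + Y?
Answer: 10469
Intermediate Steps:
O(w, Y) = Y + Y**2 (O(w, Y) = Y**2 + Y = Y + Y**2)
G = 25 (G = (-5)**2 = 25)
((-124 + ((-68 + 57) + O(1, 7))) + 440)*(H(12) + G) = ((-124 + ((-68 + 57) + 7*(1 + 7))) + 440)*(4 + 25) = ((-124 + (-11 + 7*8)) + 440)*29 = ((-124 + (-11 + 56)) + 440)*29 = ((-124 + 45) + 440)*29 = (-79 + 440)*29 = 361*29 = 10469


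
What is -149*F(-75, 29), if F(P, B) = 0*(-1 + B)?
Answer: 0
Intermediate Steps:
F(P, B) = 0
-149*F(-75, 29) = -149*0 = 0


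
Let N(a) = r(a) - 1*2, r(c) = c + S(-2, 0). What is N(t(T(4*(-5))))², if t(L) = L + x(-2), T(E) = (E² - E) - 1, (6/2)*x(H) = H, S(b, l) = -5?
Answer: 1522756/9 ≈ 1.6920e+5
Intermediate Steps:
x(H) = H/3
T(E) = -1 + E² - E
r(c) = -5 + c (r(c) = c - 5 = -5 + c)
t(L) = -⅔ + L (t(L) = L + (⅓)*(-2) = L - ⅔ = -⅔ + L)
N(a) = -7 + a (N(a) = (-5 + a) - 1*2 = (-5 + a) - 2 = -7 + a)
N(t(T(4*(-5))))² = (-7 + (-⅔ + (-1 + (4*(-5))² - 4*(-5))))² = (-7 + (-⅔ + (-1 + (-20)² - 1*(-20))))² = (-7 + (-⅔ + (-1 + 400 + 20)))² = (-7 + (-⅔ + 419))² = (-7 + 1255/3)² = (1234/3)² = 1522756/9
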